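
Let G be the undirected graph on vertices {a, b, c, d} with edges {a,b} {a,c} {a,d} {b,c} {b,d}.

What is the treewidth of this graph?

2

A width-2 tree decomposition is:
Bags: B1 = {a, b, d}  B2 = {a, b, c}
Tree: B1–B2
Every bag has size at most 3, so the width is 3 − 1 = 2 and tw(G) ≤ 2. For the lower bound, the 3 vertices {a, b, d} are pairwise adjacent, and any tree decomposition puts a clique entirely inside one bag — forcing width ≥ 2. The upper and lower bounds meet at 2, so that is the treewidth.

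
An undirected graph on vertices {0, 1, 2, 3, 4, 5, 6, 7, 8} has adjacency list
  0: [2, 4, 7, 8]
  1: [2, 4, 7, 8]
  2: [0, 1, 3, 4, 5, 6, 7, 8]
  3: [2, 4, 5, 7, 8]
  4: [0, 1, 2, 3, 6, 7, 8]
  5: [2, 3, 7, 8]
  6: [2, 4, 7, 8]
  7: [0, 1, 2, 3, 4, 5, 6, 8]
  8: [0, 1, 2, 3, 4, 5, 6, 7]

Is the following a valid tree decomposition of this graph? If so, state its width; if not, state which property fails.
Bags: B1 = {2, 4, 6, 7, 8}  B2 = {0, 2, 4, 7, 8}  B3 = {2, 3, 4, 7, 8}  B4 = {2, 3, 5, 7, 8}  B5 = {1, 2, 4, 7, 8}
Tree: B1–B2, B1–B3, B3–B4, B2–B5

Yes; width 4.

Vertex coverage: the bags together contain {0, 1, 2, 3, 4, 5, 6, 7, 8}, the full vertex set. Edge coverage: each edge of G has both endpoints in at least one bag. Running intersection: for every vertex, the bags containing it form a connected subtree. All three properties hold, so this is a valid tree decomposition of width max|bag| − 1 = 4, and hence tw(G) ≤ 4.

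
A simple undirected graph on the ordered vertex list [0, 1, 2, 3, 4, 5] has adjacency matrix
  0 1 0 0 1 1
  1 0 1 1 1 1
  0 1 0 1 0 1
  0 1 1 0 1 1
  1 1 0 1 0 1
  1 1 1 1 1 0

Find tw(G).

A width-3 tree decomposition is:
Bags: B1 = {1, 2, 3, 5}  B2 = {1, 3, 4, 5}  B3 = {0, 1, 4, 5}
Tree: B1–B2, B2–B3
Every bag has size at most 4, so the width is 4 − 1 = 3 and tw(G) ≤ 3. Conversely, {0, 1, 4, 5} is a clique of size 4, and the vertices of any clique must share a bag in every tree decomposition; so some bag has ≥ 4 vertices and tw(G) ≥ 3. The upper and lower bounds meet at 3, so that is the treewidth.

3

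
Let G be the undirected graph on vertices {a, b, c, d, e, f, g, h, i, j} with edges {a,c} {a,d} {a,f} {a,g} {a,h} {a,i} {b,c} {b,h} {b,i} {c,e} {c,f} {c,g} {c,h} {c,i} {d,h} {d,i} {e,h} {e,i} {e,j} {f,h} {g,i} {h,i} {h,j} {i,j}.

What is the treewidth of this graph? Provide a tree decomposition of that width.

Treewidth 3.
One such decomposition:
Bags: B1 = {a, c, h, i}  B2 = {a, c, f, h}  B3 = {c, e, h, i}  B4 = {a, d, h, i}  B5 = {e, h, i, j}  B6 = {a, c, g, i}  B7 = {b, c, h, i}
Tree: B1–B2, B1–B3, B1–B4, B3–B5, B1–B6, B1–B7

Each bag holds 4 vertices, so the decomposition has width 3, which upper-bounds the treewidth. On the other hand G contains the 4-clique {a, c, g, i}. A clique must lie in a single bag of any decomposition, so no decomposition can have width below 3. Therefore the treewidth is 3.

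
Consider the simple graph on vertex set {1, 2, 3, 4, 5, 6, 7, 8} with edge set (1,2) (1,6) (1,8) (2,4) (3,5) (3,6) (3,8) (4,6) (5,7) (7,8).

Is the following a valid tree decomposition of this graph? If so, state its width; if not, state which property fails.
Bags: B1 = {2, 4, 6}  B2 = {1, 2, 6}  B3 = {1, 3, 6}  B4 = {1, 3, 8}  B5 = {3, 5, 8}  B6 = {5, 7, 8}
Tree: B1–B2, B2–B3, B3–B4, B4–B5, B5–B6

Every vertex of G appears in some bag (union = {1, 2, 3, 4, 5, 6, 7, 8}); every edge is covered by a bag; and for each vertex v the set of bags containing v is connected in the bag tree. The decomposition is therefore valid. The largest bag has 3 vertices, so the width is 2.

Yes; width 2.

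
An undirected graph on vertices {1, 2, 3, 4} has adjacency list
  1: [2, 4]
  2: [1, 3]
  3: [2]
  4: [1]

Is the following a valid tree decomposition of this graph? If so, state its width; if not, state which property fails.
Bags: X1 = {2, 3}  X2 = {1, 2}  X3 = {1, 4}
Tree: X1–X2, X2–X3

Checking the three conditions: (i) the bags cover all of {1, 2, 3, 4}; (ii) for each edge, some bag contains both endpoints; (iii) the bags containing any fixed vertex form a subtree. All hold, so the decomposition is valid with width 2 − 1 = 1.

Yes; width 1.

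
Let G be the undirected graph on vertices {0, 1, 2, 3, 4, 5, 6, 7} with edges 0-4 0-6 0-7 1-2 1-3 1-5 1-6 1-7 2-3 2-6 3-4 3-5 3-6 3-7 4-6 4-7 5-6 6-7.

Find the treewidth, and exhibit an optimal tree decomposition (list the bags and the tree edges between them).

Treewidth 3.
One optimal decomposition is:
Bags: B1 = {1, 2, 3, 6}  B2 = {1, 3, 6, 7}  B3 = {3, 4, 6, 7}  B4 = {1, 3, 5, 6}  B5 = {0, 4, 6, 7}
Tree: B1–B2, B2–B3, B1–B4, B3–B5

The largest bag has 4 vertices, giving width 3; this decomposition certifies tw(G) ≤ 3. For the lower bound, the 4 vertices {0, 4, 6, 7} are pairwise adjacent, and any tree decomposition puts a clique entirely inside one bag — forcing width ≥ 3. The upper and lower bounds meet at 3, so that is the treewidth.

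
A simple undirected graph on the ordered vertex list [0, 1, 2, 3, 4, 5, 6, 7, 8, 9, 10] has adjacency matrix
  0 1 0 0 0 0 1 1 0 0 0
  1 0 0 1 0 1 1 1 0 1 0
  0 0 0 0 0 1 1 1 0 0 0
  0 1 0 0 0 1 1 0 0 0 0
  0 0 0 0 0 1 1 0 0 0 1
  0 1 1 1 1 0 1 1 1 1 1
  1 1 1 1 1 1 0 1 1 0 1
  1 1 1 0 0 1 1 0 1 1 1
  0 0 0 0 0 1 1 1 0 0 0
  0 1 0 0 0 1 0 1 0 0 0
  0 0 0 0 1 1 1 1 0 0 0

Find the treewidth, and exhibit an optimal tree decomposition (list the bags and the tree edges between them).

Each bag holds 4 vertices, so the decomposition has width 3, which upper-bounds the treewidth. Conversely, {0, 1, 6, 7} is a clique of size 4, and the vertices of any clique must share a bag in every tree decomposition; so some bag has ≥ 4 vertices and tw(G) ≥ 3. Hence tw(G) = 3 exactly.

Treewidth 3.
One such decomposition:
Bags: B1 = {5, 6, 7, 8}  B2 = {1, 5, 6, 7}  B3 = {1, 5, 7, 9}  B4 = {5, 6, 7, 10}  B5 = {1, 3, 5, 6}  B6 = {4, 5, 6, 10}  B7 = {2, 5, 6, 7}  B8 = {0, 1, 6, 7}
Tree: B1–B2, B2–B3, B2–B4, B2–B5, B4–B6, B1–B7, B2–B8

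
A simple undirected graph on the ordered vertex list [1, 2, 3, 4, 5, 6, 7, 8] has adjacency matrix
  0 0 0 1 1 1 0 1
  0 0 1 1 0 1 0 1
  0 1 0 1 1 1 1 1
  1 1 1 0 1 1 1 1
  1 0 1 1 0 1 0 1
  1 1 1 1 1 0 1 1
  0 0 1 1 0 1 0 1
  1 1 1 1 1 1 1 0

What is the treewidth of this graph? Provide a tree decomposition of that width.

Treewidth 4.
One optimal decomposition is:
Bags: B1 = {3, 4, 6, 7, 8}  B2 = {3, 4, 5, 6, 8}  B3 = {2, 3, 4, 6, 8}  B4 = {1, 4, 5, 6, 8}
Tree: B1–B2, B1–B3, B2–B4

Each bag holds 5 vertices, so the decomposition has width 4, which upper-bounds the treewidth. Conversely, {1, 4, 5, 6, 8} is a clique of size 5, and the vertices of any clique must share a bag in every tree decomposition; so some bag has ≥ 5 vertices and tw(G) ≥ 4. Therefore the treewidth is 4.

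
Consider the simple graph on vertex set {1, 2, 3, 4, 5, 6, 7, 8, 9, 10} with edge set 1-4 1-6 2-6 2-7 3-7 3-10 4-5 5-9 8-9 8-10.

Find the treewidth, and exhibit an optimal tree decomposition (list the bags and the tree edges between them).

Treewidth 2.
One optimal decomposition is:
Bags: B1 = {3, 7, 10}  B2 = {7, 8, 10}  B3 = {7, 8, 9}  B4 = {5, 7, 9}  B5 = {4, 5, 7}  B6 = {1, 4, 7}  B7 = {1, 6, 7}  B8 = {2, 6, 7}
Tree: B1–B2, B2–B3, B3–B4, B4–B5, B5–B6, B6–B7, B7–B8

Every bag has size at most 3, so the width is 3 − 1 = 2 and tw(G) ≤ 2. The edges 7–3–10–8–9–5–4–1–6–2–7 form a cycle, so G is not a tree and its treewidth is at least 2. Combining the bounds, tw(G) = 2.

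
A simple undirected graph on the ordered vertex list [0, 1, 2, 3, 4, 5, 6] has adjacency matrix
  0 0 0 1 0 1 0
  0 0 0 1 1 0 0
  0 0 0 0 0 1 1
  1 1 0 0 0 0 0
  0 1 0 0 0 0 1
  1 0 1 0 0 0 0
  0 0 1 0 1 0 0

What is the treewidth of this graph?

2

A width-2 tree decomposition is:
Bags: B1 = {1, 4, 6}  B2 = {1, 3, 6}  B3 = {0, 3, 6}  B4 = {0, 5, 6}  B5 = {2, 5, 6}
Tree: B1–B2, B2–B3, B3–B4, B4–B5
The largest bag has 3 vertices, giving width 2; this decomposition certifies tw(G) ≤ 2. Since 6–4–1–3–0–5–2–6 is a cycle in G, G is not acyclic. Forests are exactly the graphs of treewidth ≤ 1, so tw(G) ≥ 2. Therefore the treewidth is 2.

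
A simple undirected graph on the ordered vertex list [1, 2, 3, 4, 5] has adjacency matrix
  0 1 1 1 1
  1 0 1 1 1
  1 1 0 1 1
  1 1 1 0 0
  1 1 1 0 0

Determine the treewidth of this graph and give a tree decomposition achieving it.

Every bag has size at most 4, so the width is 4 − 1 = 3 and tw(G) ≤ 3. For the lower bound, the 4 vertices {1, 2, 3, 4} are pairwise adjacent, and any tree decomposition puts a clique entirely inside one bag — forcing width ≥ 3. Combining the bounds, tw(G) = 3.

Treewidth 3.
Bags: B1 = {1, 2, 3, 4}  B2 = {1, 2, 3, 5}
Tree: B1–B2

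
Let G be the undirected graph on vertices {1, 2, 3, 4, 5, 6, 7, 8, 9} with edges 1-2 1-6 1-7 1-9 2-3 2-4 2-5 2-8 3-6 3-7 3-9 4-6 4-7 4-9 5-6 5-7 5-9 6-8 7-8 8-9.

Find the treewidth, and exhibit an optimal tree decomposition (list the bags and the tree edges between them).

Treewidth 4.
Bags: B1 = {2, 3, 6, 7, 9}  B2 = {2, 5, 6, 7, 9}  B3 = {1, 2, 6, 7, 9}  B4 = {2, 6, 7, 8, 9}  B5 = {2, 4, 6, 7, 9}
Tree: B1–B2, B2–B3, B3–B4, B4–B5

Every bag has size at most 5, so the width is 5 − 1 = 4 and tw(G) ≤ 4. For the lower bound: the 5 vertex sets {3,6}, {5,7}, {1,9}, {2}, {8} are disjoint, each induces a connected subgraph, and every pair is joined by at least one edge of G. Contracting each set to a single vertex therefore yields K_{5} as a minor, and since treewidth is minor-monotone, tw(G) ≥ tw(K_{5}) = 4. Therefore the treewidth is 4.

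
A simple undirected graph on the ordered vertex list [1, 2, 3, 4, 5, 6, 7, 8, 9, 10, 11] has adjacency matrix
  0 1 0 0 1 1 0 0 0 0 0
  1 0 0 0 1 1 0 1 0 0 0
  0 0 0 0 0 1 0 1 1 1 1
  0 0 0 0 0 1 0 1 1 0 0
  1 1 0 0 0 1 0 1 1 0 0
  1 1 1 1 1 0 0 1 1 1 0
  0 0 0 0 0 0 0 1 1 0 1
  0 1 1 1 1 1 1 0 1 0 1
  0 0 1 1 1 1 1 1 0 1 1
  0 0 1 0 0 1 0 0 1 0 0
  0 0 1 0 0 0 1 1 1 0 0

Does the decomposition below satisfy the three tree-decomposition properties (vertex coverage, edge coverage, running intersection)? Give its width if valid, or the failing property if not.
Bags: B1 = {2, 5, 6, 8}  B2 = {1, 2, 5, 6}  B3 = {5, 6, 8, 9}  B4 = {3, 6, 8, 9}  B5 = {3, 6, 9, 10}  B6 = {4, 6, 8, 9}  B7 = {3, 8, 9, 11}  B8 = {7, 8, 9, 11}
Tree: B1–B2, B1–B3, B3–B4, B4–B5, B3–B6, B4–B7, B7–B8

Yes; width 3.

Vertex coverage: the bags together contain {1, 2, 3, 4, 5, 6, 7, 8, 9, 10, 11}, the full vertex set. Edge coverage: each edge of G has both endpoints in at least one bag. Running intersection: for every vertex, the bags containing it form a connected subtree. All three properties hold, so this is a valid tree decomposition of width max|bag| − 1 = 3, and hence tw(G) ≤ 3.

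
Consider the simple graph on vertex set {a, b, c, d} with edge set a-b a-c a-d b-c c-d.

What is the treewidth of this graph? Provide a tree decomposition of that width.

The largest bag has 3 vertices, giving width 2; this decomposition certifies tw(G) ≤ 2. Conversely, {a, c, d} is a clique of size 3, and the vertices of any clique must share a bag in every tree decomposition; so some bag has ≥ 3 vertices and tw(G) ≥ 2. Therefore the treewidth is 2.

Treewidth 2.
One optimal decomposition is:
Bags: B1 = {a, c, d}  B2 = {a, b, c}
Tree: B1–B2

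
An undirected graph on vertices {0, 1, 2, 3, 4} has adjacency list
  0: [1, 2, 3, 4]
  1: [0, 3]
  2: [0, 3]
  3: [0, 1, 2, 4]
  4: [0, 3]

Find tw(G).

2

A width-2 tree decomposition is:
Bags: B1 = {0, 3, 4}  B2 = {0, 2, 3}  B3 = {0, 1, 3}
Tree: B1–B2, B1–B3
Each bag holds 3 vertices, so the decomposition has width 2, which upper-bounds the treewidth. Conversely, {0, 1, 3} is a clique of size 3, and the vertices of any clique must share a bag in every tree decomposition; so some bag has ≥ 3 vertices and tw(G) ≥ 2. The upper and lower bounds meet at 2, so that is the treewidth.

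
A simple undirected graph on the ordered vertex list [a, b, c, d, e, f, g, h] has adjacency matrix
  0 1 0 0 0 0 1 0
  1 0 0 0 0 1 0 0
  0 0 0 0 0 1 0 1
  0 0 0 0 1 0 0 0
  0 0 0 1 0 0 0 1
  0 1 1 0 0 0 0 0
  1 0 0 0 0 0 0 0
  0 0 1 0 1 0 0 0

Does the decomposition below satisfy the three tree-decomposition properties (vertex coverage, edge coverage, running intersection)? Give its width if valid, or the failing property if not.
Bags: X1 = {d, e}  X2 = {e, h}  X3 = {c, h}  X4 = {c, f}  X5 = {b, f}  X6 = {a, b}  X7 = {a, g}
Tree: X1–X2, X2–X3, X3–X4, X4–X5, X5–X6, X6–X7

Yes; width 1.

Every vertex of G appears in some bag (union = {a, b, c, d, e, f, g, h}); every edge is covered by a bag; and for each vertex v the set of bags containing v is connected in the bag tree. The decomposition is therefore valid. The largest bag has 2 vertices, so the width is 1.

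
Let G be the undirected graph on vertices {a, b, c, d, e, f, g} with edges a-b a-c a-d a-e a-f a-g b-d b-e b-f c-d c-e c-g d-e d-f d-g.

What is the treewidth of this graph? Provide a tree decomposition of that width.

Treewidth 3.
Bags: B1 = {a, b, d, e}  B2 = {a, c, d, e}  B3 = {a, b, d, f}  B4 = {a, c, d, g}
Tree: B1–B2, B1–B3, B2–B4

The largest bag has 4 vertices, giving width 3; this decomposition certifies tw(G) ≤ 3. For the lower bound, the 4 vertices {a, c, d, g} are pairwise adjacent, and any tree decomposition puts a clique entirely inside one bag — forcing width ≥ 3. Combining the bounds, tw(G) = 3.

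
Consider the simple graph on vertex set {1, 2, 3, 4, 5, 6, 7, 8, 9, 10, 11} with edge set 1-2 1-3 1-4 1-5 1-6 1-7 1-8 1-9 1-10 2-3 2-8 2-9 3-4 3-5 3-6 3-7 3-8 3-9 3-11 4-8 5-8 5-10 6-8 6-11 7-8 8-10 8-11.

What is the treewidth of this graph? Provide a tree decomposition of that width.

Every bag has size at most 4, so the width is 4 − 1 = 3 and tw(G) ≤ 3. On the other hand G contains the 4-clique {1, 5, 8, 10}. A clique must lie in a single bag of any decomposition, so no decomposition can have width below 3. Therefore the treewidth is 3.

Treewidth 3.
One such decomposition:
Bags: B1 = {1, 2, 3, 8}  B2 = {1, 3, 6, 8}  B3 = {1, 3, 5, 8}  B4 = {1, 2, 3, 9}  B5 = {3, 6, 8, 11}  B6 = {1, 5, 8, 10}  B7 = {1, 3, 7, 8}  B8 = {1, 3, 4, 8}
Tree: B1–B2, B1–B3, B1–B4, B2–B5, B3–B6, B1–B7, B7–B8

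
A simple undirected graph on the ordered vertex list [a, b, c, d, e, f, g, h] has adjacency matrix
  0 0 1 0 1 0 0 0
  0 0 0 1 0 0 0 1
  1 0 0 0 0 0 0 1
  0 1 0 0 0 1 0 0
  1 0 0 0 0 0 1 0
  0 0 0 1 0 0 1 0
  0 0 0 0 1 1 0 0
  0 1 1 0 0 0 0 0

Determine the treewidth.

2

A width-2 tree decomposition is:
Bags: B1 = {b, c, h}  B2 = {b, c, d}  B3 = {c, d, f}  B4 = {c, f, g}  B5 = {c, e, g}  B6 = {a, c, e}
Tree: B1–B2, B2–B3, B3–B4, B4–B5, B5–B6
The largest bag has 3 vertices, giving width 2; this decomposition certifies tw(G) ≤ 2. The edges c–h–b–d–f–g–e–a–c form a cycle, so G is not a tree and its treewidth is at least 2. The upper and lower bounds meet at 2, so that is the treewidth.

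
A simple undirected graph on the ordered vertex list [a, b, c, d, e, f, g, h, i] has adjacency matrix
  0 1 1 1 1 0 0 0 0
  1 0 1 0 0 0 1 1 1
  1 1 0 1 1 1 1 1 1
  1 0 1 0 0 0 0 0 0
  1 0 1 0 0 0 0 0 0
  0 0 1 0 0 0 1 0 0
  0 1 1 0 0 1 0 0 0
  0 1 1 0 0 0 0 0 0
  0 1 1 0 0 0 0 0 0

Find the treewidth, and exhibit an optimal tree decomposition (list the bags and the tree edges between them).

Treewidth 2.
One optimal decomposition is:
Bags: B1 = {a, b, c}  B2 = {b, c, g}  B3 = {a, c, e}  B4 = {b, c, i}  B5 = {b, c, h}  B6 = {c, f, g}  B7 = {a, c, d}
Tree: B1–B2, B1–B3, B2–B4, B4–B5, B2–B6, B3–B7

The largest bag has 3 vertices, giving width 2; this decomposition certifies tw(G) ≤ 2. On the other hand G contains the 3-clique {a, c, d}. A clique must lie in a single bag of any decomposition, so no decomposition can have width below 2. Hence tw(G) = 2 exactly.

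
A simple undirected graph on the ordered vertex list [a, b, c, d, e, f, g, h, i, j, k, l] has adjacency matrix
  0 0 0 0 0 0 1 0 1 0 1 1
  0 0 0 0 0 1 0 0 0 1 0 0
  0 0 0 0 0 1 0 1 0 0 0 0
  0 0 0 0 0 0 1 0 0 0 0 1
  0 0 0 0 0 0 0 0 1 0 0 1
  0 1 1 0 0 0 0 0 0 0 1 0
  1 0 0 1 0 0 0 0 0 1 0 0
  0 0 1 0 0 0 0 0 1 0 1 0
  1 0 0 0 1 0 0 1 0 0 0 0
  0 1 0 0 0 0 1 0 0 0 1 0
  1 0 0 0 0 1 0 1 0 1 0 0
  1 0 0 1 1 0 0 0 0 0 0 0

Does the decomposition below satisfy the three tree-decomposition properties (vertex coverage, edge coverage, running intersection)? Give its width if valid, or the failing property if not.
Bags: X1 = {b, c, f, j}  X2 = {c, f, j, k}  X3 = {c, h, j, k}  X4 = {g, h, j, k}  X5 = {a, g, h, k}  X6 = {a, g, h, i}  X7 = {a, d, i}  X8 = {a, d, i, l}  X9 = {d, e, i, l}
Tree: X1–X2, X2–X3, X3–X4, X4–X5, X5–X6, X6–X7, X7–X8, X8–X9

A tree decomposition must satisfy three properties: every vertex lies in some bag; for every edge, both endpoints lie together in some bag; and for every vertex, the bags containing it form a connected subtree. Here edge (g,d) lies in no bag, so the decomposition is invalid.

No — edge (g,d) lies in no bag.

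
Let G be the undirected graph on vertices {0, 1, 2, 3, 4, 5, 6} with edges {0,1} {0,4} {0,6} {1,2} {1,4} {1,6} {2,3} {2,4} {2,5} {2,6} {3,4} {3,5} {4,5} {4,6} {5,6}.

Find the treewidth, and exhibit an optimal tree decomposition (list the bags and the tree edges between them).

Treewidth 3.
Bags: B1 = {2, 3, 4, 5}  B2 = {2, 4, 5, 6}  B3 = {1, 2, 4, 6}  B4 = {0, 1, 4, 6}
Tree: B1–B2, B2–B3, B3–B4

Each bag holds 4 vertices, so the decomposition has width 3, which upper-bounds the treewidth. On the other hand G contains the 4-clique {0, 1, 4, 6}. A clique must lie in a single bag of any decomposition, so no decomposition can have width below 3. Hence tw(G) = 3 exactly.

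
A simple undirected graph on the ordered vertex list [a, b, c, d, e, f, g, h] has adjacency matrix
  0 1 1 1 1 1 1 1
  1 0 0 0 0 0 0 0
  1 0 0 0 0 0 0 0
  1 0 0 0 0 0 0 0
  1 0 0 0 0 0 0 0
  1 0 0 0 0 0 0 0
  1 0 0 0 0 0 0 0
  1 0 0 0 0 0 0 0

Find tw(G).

A width-1 tree decomposition is:
Bags: B1 = {a, g}  B2 = {a, b}  B3 = {a, c}  B4 = {a, e}  B5 = {a, d}  B6 = {a, h}  B7 = {a, f}
Tree: B1–B2, B1–B3, B1–B4, B1–B5, B2–B6, B4–B7
Each bag holds 2 vertices, so the decomposition has width 1, which upper-bounds the treewidth. Any graph with an edge has treewidth ≥ 1, and G has the edge g–a. Combining the bounds, tw(G) = 1.

1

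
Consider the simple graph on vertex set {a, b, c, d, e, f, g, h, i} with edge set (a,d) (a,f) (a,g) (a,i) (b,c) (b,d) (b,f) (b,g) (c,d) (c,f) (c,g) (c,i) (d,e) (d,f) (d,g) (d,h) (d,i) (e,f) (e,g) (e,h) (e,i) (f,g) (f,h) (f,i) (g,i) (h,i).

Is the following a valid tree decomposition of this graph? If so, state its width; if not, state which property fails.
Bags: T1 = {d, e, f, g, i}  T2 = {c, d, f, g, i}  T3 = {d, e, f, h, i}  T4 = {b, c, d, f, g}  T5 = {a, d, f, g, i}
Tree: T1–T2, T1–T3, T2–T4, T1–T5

Every vertex of G appears in some bag (union = {a, b, c, d, e, f, g, h, i}); every edge is covered by a bag; and for each vertex v the set of bags containing v is connected in the bag tree. The decomposition is therefore valid. The largest bag has 5 vertices, so the width is 4.

Yes; width 4.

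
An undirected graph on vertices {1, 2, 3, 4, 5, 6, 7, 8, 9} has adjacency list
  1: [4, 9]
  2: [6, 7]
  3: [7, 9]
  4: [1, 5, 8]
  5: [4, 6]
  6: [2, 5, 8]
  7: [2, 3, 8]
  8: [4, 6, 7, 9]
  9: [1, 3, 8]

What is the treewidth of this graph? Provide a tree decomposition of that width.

Treewidth 3.
One such decomposition:
Bags: B1 = {2, 4, 5, 6}  B2 = {2, 4, 6, 8}  B3 = {2, 4, 7, 8}  B4 = {1, 4, 7, 8}  B5 = {1, 7, 8, 9}  B6 = {1, 3, 7, 9}
Tree: B1–B2, B2–B3, B3–B4, B4–B5, B5–B6

Each bag holds 4 vertices, so the decomposition has width 3, which upper-bounds the treewidth. For the lower bound: the 4 vertex sets {2,5,6}, {4}, {8}, {1,3,7,9} are disjoint, each induces a connected subgraph, and every pair is joined by at least one edge of G. Contracting each set to a single vertex therefore yields K_{4} as a minor, and since treewidth is minor-monotone, tw(G) ≥ tw(K_{4}) = 3. Combining the bounds, tw(G) = 3.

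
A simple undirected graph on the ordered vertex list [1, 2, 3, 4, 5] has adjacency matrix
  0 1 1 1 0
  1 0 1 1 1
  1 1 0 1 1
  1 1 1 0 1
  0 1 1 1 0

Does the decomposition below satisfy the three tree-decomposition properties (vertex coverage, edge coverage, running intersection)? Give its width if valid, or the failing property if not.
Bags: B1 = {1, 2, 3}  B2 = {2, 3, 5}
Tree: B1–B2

A tree decomposition must satisfy three properties: every vertex lies in some bag; for every edge, both endpoints lie together in some bag; and for every vertex, the bags containing it form a connected subtree. Here vertex 4 appears in no bag, so the decomposition is invalid.

No — vertex 4 appears in no bag.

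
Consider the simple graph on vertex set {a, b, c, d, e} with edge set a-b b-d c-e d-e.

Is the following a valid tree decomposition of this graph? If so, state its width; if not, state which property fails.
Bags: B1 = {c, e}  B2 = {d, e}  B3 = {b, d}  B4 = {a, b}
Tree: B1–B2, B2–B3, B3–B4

Yes; width 1.

Checking the three conditions: (i) the bags cover all of {a, b, c, d, e}; (ii) for each edge, some bag contains both endpoints; (iii) the bags containing any fixed vertex form a subtree. All hold, so the decomposition is valid with width 2 − 1 = 1.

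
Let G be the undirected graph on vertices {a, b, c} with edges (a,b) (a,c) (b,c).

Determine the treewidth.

2

A width-2 tree decomposition is:
Bags: B1 = {a, b, c}
Tree: (single bag)
With just one bag of size 3, the width is 3 − 1 = 2, so tw(G) ≤ 2. On the other hand G contains the 3-clique {a, b, c}. A clique must lie in a single bag of any decomposition, so no decomposition can have width below 2. Therefore the treewidth is 2.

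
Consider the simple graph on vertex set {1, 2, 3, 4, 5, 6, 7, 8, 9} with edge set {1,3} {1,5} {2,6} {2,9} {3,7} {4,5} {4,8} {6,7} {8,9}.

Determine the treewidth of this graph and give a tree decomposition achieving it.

Treewidth 2.
One such decomposition:
Bags: B1 = {2, 8, 9}  B2 = {2, 6, 8}  B3 = {6, 7, 8}  B4 = {3, 7, 8}  B5 = {1, 3, 8}  B6 = {1, 5, 8}  B7 = {4, 5, 8}
Tree: B1–B2, B2–B3, B3–B4, B4–B5, B5–B6, B6–B7

The largest bag has 3 vertices, giving width 2; this decomposition certifies tw(G) ≤ 2. Since 8–9–2–6–7–3–1–5–4–8 is a cycle in G, G is not acyclic. Forests are exactly the graphs of treewidth ≤ 1, so tw(G) ≥ 2. Therefore the treewidth is 2.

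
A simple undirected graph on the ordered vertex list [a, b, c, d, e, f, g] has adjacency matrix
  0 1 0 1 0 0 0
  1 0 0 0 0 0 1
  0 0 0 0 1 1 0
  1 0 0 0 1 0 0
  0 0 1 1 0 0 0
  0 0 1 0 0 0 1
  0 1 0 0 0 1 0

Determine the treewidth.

2

A width-2 tree decomposition is:
Bags: B1 = {c, e, f}  B2 = {e, f, g}  B3 = {b, e, g}  B4 = {a, b, e}  B5 = {a, d, e}
Tree: B1–B2, B2–B3, B3–B4, B4–B5
Every bag has size at most 3, so the width is 3 − 1 = 2 and tw(G) ≤ 2. Since e–c–f–g–b–a–d–e is a cycle in G, G is not acyclic. Forests are exactly the graphs of treewidth ≤ 1, so tw(G) ≥ 2. Therefore the treewidth is 2.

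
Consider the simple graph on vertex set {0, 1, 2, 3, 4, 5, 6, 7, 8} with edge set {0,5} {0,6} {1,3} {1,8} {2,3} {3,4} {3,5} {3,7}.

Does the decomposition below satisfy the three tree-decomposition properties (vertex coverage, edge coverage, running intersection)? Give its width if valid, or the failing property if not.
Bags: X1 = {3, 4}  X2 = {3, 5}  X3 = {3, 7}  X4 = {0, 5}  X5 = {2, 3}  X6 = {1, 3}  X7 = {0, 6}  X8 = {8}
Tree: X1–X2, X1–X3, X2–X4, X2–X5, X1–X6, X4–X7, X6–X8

A tree decomposition must satisfy three properties: every vertex lies in some bag; for every edge, both endpoints lie together in some bag; and for every vertex, the bags containing it form a connected subtree. Here edge (1,8) lies in no bag, so the decomposition is invalid.

No — edge (1,8) lies in no bag.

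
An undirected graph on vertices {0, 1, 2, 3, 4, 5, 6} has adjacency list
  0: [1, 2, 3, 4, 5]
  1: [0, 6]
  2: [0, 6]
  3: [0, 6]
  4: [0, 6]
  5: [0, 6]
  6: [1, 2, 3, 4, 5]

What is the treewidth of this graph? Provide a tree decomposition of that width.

Every bag has size at most 3, so the width is 3 − 1 = 2 and tw(G) ≤ 2. For the lower bound, G contains the cycle 6–3–0–5–6, so G is not a forest; only forests have treewidth ≤ 1, hence tw(G) ≥ 2. Therefore the treewidth is 2.

Treewidth 2.
One such decomposition:
Bags: B1 = {0, 3, 6}  B2 = {0, 5, 6}  B3 = {0, 1, 6}  B4 = {0, 4, 6}  B5 = {0, 2, 6}
Tree: B1–B2, B2–B3, B3–B4, B4–B5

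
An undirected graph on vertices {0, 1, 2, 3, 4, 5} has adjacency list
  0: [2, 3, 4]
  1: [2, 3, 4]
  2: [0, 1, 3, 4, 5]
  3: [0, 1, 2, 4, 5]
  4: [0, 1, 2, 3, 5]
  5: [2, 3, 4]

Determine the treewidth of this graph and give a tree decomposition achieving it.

Each bag holds 4 vertices, so the decomposition has width 3, which upper-bounds the treewidth. On the other hand G contains the 4-clique {0, 2, 3, 4}. A clique must lie in a single bag of any decomposition, so no decomposition can have width below 3. Combining the bounds, tw(G) = 3.

Treewidth 3.
One such decomposition:
Bags: B1 = {1, 2, 3, 4}  B2 = {2, 3, 4, 5}  B3 = {0, 2, 3, 4}
Tree: B1–B2, B1–B3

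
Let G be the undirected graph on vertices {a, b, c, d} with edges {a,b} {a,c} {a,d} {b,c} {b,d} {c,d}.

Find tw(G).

A width-3 tree decomposition is:
Bags: B1 = {a, b, c, d}
Tree: (single bag)
A single bag containing all 4 vertices is trivially a valid decomposition of width 3. On the other hand G contains the 4-clique {a, b, c, d}. A clique must lie in a single bag of any decomposition, so no decomposition can have width below 3. Combining the bounds, tw(G) = 3.

3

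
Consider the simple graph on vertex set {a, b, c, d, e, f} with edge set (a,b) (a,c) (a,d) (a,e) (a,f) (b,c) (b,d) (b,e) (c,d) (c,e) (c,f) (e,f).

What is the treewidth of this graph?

A width-3 tree decomposition is:
Bags: B1 = {a, b, c, d}  B2 = {a, b, c, e}  B3 = {a, c, e, f}
Tree: B1–B2, B2–B3
Every bag has size at most 4, so the width is 4 − 1 = 3 and tw(G) ≤ 3. Conversely, {a, b, c, d} is a clique of size 4, and the vertices of any clique must share a bag in every tree decomposition; so some bag has ≥ 4 vertices and tw(G) ≥ 3. Therefore the treewidth is 3.

3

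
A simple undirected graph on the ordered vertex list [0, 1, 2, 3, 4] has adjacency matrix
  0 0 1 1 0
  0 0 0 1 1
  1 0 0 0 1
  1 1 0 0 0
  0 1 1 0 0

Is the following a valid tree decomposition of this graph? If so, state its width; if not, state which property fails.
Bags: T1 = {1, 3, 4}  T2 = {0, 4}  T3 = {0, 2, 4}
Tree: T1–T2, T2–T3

No — edge (3,0) lies in no bag.

A tree decomposition must satisfy three properties: every vertex lies in some bag; for every edge, both endpoints lie together in some bag; and for every vertex, the bags containing it form a connected subtree. Here edge (3,0) lies in no bag, so the decomposition is invalid.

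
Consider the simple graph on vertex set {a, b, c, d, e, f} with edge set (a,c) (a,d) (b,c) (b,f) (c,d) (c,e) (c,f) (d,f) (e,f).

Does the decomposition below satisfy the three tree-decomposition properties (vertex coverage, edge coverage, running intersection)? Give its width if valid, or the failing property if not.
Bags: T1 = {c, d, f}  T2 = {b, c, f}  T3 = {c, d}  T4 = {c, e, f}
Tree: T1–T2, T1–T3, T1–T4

No — vertex a appears in no bag.

A tree decomposition must satisfy three properties: every vertex lies in some bag; for every edge, both endpoints lie together in some bag; and for every vertex, the bags containing it form a connected subtree. Here vertex a appears in no bag, so the decomposition is invalid.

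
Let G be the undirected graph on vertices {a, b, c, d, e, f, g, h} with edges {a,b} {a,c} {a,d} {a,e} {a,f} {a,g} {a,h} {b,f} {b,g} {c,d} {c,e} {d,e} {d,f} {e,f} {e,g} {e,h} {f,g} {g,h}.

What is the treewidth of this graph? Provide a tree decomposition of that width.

The largest bag has 4 vertices, giving width 3; this decomposition certifies tw(G) ≤ 3. For the lower bound, the 4 vertices {a, c, d, e} are pairwise adjacent, and any tree decomposition puts a clique entirely inside one bag — forcing width ≥ 3. The upper and lower bounds meet at 3, so that is the treewidth.

Treewidth 3.
One optimal decomposition is:
Bags: B1 = {a, e, f, g}  B2 = {a, d, e, f}  B3 = {a, c, d, e}  B4 = {a, e, g, h}  B5 = {a, b, f, g}
Tree: B1–B2, B2–B3, B1–B4, B1–B5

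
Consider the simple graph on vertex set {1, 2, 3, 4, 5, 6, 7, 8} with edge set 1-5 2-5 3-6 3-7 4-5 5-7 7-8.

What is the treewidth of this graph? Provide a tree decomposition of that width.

The largest bag has 2 vertices, giving width 1; this decomposition certifies tw(G) ≤ 1. Since G has at least one edge (e.g. 1–5), it is not an edgeless graph, so tw(G) ≥ 1. Hence tw(G) = 1 exactly.

Treewidth 1.
One such decomposition:
Bags: B1 = {1, 5}  B2 = {2, 5}  B3 = {5, 7}  B4 = {4, 5}  B5 = {7, 8}  B6 = {3, 7}  B7 = {3, 6}
Tree: B1–B2, B2–B3, B3–B4, B3–B5, B3–B6, B6–B7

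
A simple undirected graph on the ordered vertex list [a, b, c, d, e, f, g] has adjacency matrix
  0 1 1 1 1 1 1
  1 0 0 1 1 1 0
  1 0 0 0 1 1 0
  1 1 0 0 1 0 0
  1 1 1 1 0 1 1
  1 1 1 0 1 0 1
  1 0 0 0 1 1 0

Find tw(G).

A width-3 tree decomposition is:
Bags: B1 = {a, b, d, e}  B2 = {a, b, e, f}  B3 = {a, e, f, g}  B4 = {a, c, e, f}
Tree: B1–B2, B2–B3, B3–B4
Each bag holds 4 vertices, so the decomposition has width 3, which upper-bounds the treewidth. On the other hand G contains the 4-clique {a, b, d, e}. A clique must lie in a single bag of any decomposition, so no decomposition can have width below 3. Combining the bounds, tw(G) = 3.

3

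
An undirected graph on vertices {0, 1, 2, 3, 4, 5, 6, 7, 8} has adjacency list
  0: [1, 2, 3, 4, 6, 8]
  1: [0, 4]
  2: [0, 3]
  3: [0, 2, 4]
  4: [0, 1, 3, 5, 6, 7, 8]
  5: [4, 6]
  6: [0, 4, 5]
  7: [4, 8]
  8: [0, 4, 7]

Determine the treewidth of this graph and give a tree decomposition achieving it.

Treewidth 2.
One optimal decomposition is:
Bags: B1 = {0, 4, 6}  B2 = {0, 4, 8}  B3 = {0, 1, 4}  B4 = {0, 3, 4}  B5 = {4, 7, 8}  B6 = {0, 2, 3}  B7 = {4, 5, 6}
Tree: B1–B2, B1–B3, B3–B4, B2–B5, B4–B6, B1–B7

Each bag holds 3 vertices, so the decomposition has width 2, which upper-bounds the treewidth. For the lower bound, the 3 vertices {0, 2, 3} are pairwise adjacent, and any tree decomposition puts a clique entirely inside one bag — forcing width ≥ 2. The upper and lower bounds meet at 2, so that is the treewidth.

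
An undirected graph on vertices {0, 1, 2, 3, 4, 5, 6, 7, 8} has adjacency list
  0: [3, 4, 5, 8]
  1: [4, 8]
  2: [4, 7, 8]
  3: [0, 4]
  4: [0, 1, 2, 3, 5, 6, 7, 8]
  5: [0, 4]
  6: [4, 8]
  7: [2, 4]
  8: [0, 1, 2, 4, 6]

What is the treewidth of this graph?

A width-2 tree decomposition is:
Bags: B1 = {0, 4, 8}  B2 = {0, 4, 5}  B3 = {0, 3, 4}  B4 = {2, 4, 8}  B5 = {1, 4, 8}  B6 = {2, 4, 7}  B7 = {4, 6, 8}
Tree: B1–B2, B2–B3, B1–B4, B4–B5, B4–B6, B1–B7
Every bag has size at most 3, so the width is 3 − 1 = 2 and tw(G) ≤ 2. Conversely, {0, 4, 8} is a clique of size 3, and the vertices of any clique must share a bag in every tree decomposition; so some bag has ≥ 3 vertices and tw(G) ≥ 2. Hence tw(G) = 2 exactly.

2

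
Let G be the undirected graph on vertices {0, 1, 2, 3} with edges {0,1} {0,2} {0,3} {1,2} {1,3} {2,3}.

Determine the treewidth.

3

A width-3 tree decomposition is:
Bags: B1 = {0, 1, 2, 3}
Tree: (single bag)
With just one bag of size 4, the width is 4 − 1 = 3, so tw(G) ≤ 3. For the lower bound, the 4 vertices {0, 1, 2, 3} are pairwise adjacent, and any tree decomposition puts a clique entirely inside one bag — forcing width ≥ 3. The upper and lower bounds meet at 3, so that is the treewidth.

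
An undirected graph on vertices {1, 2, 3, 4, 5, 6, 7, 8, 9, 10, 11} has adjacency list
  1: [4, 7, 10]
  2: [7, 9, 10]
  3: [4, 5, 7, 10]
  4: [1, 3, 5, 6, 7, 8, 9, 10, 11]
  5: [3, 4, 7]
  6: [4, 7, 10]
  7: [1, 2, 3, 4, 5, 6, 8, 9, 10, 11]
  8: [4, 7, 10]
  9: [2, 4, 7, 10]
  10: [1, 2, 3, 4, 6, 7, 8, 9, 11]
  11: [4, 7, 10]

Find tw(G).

3

A width-3 tree decomposition is:
Bags: B1 = {4, 7, 9, 10}  B2 = {2, 7, 9, 10}  B3 = {4, 7, 8, 10}  B4 = {4, 6, 7, 10}  B5 = {1, 4, 7, 10}  B6 = {4, 7, 10, 11}  B7 = {3, 4, 7, 10}  B8 = {3, 4, 5, 7}
Tree: B1–B2, B1–B3, B1–B4, B3–B5, B1–B6, B1–B7, B7–B8
Every bag has size at most 4, so the width is 4 − 1 = 3 and tw(G) ≤ 3. For the lower bound, the 4 vertices {2, 7, 9, 10} are pairwise adjacent, and any tree decomposition puts a clique entirely inside one bag — forcing width ≥ 3. Combining the bounds, tw(G) = 3.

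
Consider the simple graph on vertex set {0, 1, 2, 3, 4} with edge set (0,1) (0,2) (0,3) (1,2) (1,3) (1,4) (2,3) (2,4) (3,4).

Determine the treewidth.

3

A width-3 tree decomposition is:
Bags: B1 = {0, 1, 2, 3}  B2 = {1, 2, 3, 4}
Tree: B1–B2
Each bag holds 4 vertices, so the decomposition has width 3, which upper-bounds the treewidth. On the other hand G contains the 4-clique {0, 1, 2, 3}. A clique must lie in a single bag of any decomposition, so no decomposition can have width below 3. Hence tw(G) = 3 exactly.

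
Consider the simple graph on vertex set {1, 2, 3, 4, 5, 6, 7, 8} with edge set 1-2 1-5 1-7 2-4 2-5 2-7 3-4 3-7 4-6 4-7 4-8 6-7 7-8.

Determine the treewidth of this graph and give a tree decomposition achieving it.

Treewidth 2.
One optimal decomposition is:
Bags: B1 = {4, 6, 7}  B2 = {2, 4, 7}  B3 = {3, 4, 7}  B4 = {1, 2, 7}  B5 = {1, 2, 5}  B6 = {4, 7, 8}
Tree: B1–B2, B2–B3, B2–B4, B4–B5, B2–B6

Each bag holds 3 vertices, so the decomposition has width 2, which upper-bounds the treewidth. Conversely, {1, 2, 5} is a clique of size 3, and the vertices of any clique must share a bag in every tree decomposition; so some bag has ≥ 3 vertices and tw(G) ≥ 2. Combining the bounds, tw(G) = 2.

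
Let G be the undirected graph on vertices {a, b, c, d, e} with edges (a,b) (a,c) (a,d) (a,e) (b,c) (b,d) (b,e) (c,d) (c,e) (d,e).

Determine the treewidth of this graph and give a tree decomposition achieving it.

A single bag containing all 5 vertices is trivially a valid decomposition of width 4. On the other hand G contains the 5-clique {a, b, c, d, e}. A clique must lie in a single bag of any decomposition, so no decomposition can have width below 4. The upper and lower bounds meet at 4, so that is the treewidth.

Treewidth 4.
Bags: B1 = {a, b, c, d, e}
Tree: (single bag)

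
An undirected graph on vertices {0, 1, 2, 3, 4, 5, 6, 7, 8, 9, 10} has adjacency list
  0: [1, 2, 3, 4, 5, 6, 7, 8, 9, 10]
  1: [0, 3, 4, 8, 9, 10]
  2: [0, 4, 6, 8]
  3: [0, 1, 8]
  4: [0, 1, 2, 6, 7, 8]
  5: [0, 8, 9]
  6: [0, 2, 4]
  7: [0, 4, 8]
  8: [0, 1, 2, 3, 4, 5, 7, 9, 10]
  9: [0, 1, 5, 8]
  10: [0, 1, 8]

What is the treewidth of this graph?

A width-3 tree decomposition is:
Bags: B1 = {0, 4, 7, 8}  B2 = {0, 2, 4, 8}  B3 = {0, 1, 4, 8}  B4 = {0, 2, 4, 6}  B5 = {0, 1, 8, 9}  B6 = {0, 1, 3, 8}  B7 = {0, 1, 8, 10}  B8 = {0, 5, 8, 9}
Tree: B1–B2, B2–B3, B2–B4, B3–B5, B5–B6, B6–B7, B5–B8
Each bag holds 4 vertices, so the decomposition has width 3, which upper-bounds the treewidth. On the other hand G contains the 4-clique {0, 1, 8, 9}. A clique must lie in a single bag of any decomposition, so no decomposition can have width below 3. Combining the bounds, tw(G) = 3.

3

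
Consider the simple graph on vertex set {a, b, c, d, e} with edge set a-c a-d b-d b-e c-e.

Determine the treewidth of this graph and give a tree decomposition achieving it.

Each bag holds 3 vertices, so the decomposition has width 2, which upper-bounds the treewidth. The edges a–c–e–b–d–a form a cycle, so G is not a tree and its treewidth is at least 2. Therefore the treewidth is 2.

Treewidth 2.
Bags: B1 = {a, c, e}  B2 = {a, b, e}  B3 = {a, b, d}
Tree: B1–B2, B2–B3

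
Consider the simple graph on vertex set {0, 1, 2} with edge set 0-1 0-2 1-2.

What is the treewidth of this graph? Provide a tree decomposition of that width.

Treewidth 2.
One optimal decomposition is:
Bags: B1 = {0, 1, 2}
Tree: (single bag)

A single bag containing all 3 vertices is trivially a valid decomposition of width 2. On the other hand G contains the 3-clique {0, 1, 2}. A clique must lie in a single bag of any decomposition, so no decomposition can have width below 2. Hence tw(G) = 2 exactly.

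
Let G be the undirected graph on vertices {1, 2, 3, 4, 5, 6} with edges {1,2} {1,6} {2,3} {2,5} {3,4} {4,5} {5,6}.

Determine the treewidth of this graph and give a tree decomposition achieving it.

Treewidth 2.
One such decomposition:
Bags: B1 = {3, 4, 5}  B2 = {2, 3, 5}  B3 = {2, 5, 6}  B4 = {1, 2, 6}
Tree: B1–B2, B2–B3, B3–B4

Every bag has size at most 3, so the width is 3 − 1 = 2 and tw(G) ≤ 2. Since 4–3–2–5–4 is a cycle in G, G is not acyclic. Forests are exactly the graphs of treewidth ≤ 1, so tw(G) ≥ 2. The upper and lower bounds meet at 2, so that is the treewidth.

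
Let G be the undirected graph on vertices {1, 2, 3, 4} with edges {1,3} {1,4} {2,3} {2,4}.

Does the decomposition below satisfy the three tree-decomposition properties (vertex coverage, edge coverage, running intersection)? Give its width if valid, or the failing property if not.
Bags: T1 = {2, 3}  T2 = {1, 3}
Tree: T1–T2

A tree decomposition must satisfy three properties: every vertex lies in some bag; for every edge, both endpoints lie together in some bag; and for every vertex, the bags containing it form a connected subtree. Here vertex 4 appears in no bag, so the decomposition is invalid.

No — vertex 4 appears in no bag.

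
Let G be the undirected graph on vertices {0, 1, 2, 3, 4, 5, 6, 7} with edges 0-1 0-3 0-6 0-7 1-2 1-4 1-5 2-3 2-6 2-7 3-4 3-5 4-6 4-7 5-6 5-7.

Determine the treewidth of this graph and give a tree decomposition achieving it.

The largest bag has 5 vertices, giving width 4; this decomposition certifies tw(G) ≤ 4. For the lower bound: the 5 vertex sets {5,6}, {1,4}, {0,3}, {2}, {7} are disjoint, each induces a connected subgraph, and every pair is joined by at least one edge of G. Contracting each set to a single vertex therefore yields K_{5} as a minor, and since treewidth is minor-monotone, tw(G) ≥ tw(K_{5}) = 4. The upper and lower bounds meet at 4, so that is the treewidth.

Treewidth 4.
One such decomposition:
Bags: B1 = {0, 2, 4, 5, 6}  B2 = {0, 1, 2, 4, 5}  B3 = {0, 2, 3, 4, 5}  B4 = {0, 2, 4, 5, 7}
Tree: B1–B2, B2–B3, B3–B4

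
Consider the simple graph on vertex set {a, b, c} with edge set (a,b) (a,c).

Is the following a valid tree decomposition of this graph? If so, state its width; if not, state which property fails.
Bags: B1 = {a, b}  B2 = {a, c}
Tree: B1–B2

Checking the three conditions: (i) the bags cover all of {a, b, c}; (ii) for each edge, some bag contains both endpoints; (iii) the bags containing any fixed vertex form a subtree. All hold, so the decomposition is valid with width 2 − 1 = 1.

Yes; width 1.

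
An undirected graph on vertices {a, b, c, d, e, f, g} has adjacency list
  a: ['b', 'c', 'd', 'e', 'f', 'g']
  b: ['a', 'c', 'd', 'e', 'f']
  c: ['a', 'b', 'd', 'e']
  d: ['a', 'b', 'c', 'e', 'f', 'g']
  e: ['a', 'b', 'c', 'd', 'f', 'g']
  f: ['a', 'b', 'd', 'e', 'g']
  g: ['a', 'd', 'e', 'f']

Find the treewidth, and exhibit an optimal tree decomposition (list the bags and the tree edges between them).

Treewidth 4.
Bags: B1 = {a, d, e, f, g}  B2 = {a, b, d, e, f}  B3 = {a, b, c, d, e}
Tree: B1–B2, B2–B3

Every bag has size at most 5, so the width is 5 − 1 = 4 and tw(G) ≤ 4. For the lower bound, the 5 vertices {a, b, c, d, e} are pairwise adjacent, and any tree decomposition puts a clique entirely inside one bag — forcing width ≥ 4. The upper and lower bounds meet at 4, so that is the treewidth.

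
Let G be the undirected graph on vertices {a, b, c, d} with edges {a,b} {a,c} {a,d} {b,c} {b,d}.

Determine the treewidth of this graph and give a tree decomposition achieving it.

The largest bag has 3 vertices, giving width 2; this decomposition certifies tw(G) ≤ 2. Conversely, {a, b, d} is a clique of size 3, and the vertices of any clique must share a bag in every tree decomposition; so some bag has ≥ 3 vertices and tw(G) ≥ 2. Therefore the treewidth is 2.

Treewidth 2.
Bags: B1 = {a, b, d}  B2 = {a, b, c}
Tree: B1–B2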